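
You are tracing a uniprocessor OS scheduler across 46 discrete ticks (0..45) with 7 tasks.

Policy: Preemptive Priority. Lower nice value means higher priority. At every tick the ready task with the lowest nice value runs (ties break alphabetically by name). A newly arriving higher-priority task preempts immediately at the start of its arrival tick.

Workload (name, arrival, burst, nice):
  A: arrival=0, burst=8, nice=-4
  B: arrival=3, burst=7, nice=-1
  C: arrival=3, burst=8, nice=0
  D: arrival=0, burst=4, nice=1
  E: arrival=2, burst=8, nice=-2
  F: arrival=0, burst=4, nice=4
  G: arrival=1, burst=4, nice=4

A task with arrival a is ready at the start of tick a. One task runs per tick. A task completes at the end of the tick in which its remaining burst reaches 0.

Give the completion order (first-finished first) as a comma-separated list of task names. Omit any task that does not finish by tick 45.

completion order = A, E, B, C, D, F, G

t=0: ready={A,D,F} → run A
t=1: ready={A,D,F,G} → run A
t=2: ready={A,D,E,F,G} → run A
t=3: ready={A,B,C,D,E,F,G} → run A
t=4: ready={A,B,C,D,E,F,G} → run A
t=5: ready={A,B,C,D,E,F,G} → run A
t=6: ready={A,B,C,D,E,F,G} → run A
t=7: ready={A,B,C,D,E,F,G} → run A
t=8: ready={B,C,D,E,F,G} → run E
t=9: ready={B,C,D,E,F,G} → run E
t=10: ready={B,C,D,E,F,G} → run E
t=11: ready={B,C,D,E,F,G} → run E
t=12: ready={B,C,D,E,F,G} → run E
t=13: ready={B,C,D,E,F,G} → run E
t=14: ready={B,C,D,E,F,G} → run E
t=15: ready={B,C,D,E,F,G} → run E
t=16: ready={B,C,D,F,G} → run B
t=17: ready={B,C,D,F,G} → run B
t=18: ready={B,C,D,F,G} → run B
t=19: ready={B,C,D,F,G} → run B
t=20: ready={B,C,D,F,G} → run B
t=21: ready={B,C,D,F,G} → run B
t=22: ready={B,C,D,F,G} → run B
t=23: ready={C,D,F,G} → run C
t=24: ready={C,D,F,G} → run C
t=25: ready={C,D,F,G} → run C
t=26: ready={C,D,F,G} → run C
t=27: ready={C,D,F,G} → run C
t=28: ready={C,D,F,G} → run C
t=29: ready={C,D,F,G} → run C
t=30: ready={C,D,F,G} → run C
t=31: ready={D,F,G} → run D
t=32: ready={D,F,G} → run D
t=33: ready={D,F,G} → run D
t=34: ready={D,F,G} → run D
t=35: ready={F,G} → run F
t=36: ready={F,G} → run F
t=37: ready={F,G} → run F
t=38: ready={F,G} → run F
t=39: ready={G} → run G
t=40: ready={G} → run G
t=41: ready={G} → run G
t=42: ready={G} → run G
t=43: (idle)
t=44: (idle)
t=45: (idle)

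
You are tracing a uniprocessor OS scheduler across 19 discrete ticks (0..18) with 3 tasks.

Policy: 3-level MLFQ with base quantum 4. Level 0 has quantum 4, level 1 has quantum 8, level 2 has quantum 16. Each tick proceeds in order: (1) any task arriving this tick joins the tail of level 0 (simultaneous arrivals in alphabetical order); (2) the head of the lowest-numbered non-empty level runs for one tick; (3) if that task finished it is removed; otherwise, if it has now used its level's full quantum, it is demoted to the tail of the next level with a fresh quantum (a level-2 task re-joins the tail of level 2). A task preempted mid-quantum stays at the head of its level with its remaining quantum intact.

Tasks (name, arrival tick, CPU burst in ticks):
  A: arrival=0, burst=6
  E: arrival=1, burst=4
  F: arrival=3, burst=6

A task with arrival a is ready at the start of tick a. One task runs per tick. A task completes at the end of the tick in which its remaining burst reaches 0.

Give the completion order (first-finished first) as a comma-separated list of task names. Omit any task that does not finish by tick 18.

t=0: L0/L1/L2 = A/-/- → run A
t=1: L0/L1/L2 = AE/-/- → run A
t=2: L0/L1/L2 = AE/-/- → run A
t=3: L0/L1/L2 = AEF/-/- → run A
t=4: L0/L1/L2 = EF/A/- → run E
t=5: L0/L1/L2 = EF/A/- → run E
t=6: L0/L1/L2 = EF/A/- → run E
t=7: L0/L1/L2 = EF/A/- → run E
t=8: L0/L1/L2 = F/A/- → run F
t=9: L0/L1/L2 = F/A/- → run F
t=10: L0/L1/L2 = F/A/- → run F
t=11: L0/L1/L2 = F/A/- → run F
t=12: L0/L1/L2 = -/AF/- → run A
t=13: L0/L1/L2 = -/AF/- → run A
t=14: L0/L1/L2 = -/F/- → run F
t=15: L0/L1/L2 = -/F/- → run F
t=16: (idle)
t=17: (idle)
t=18: (idle)

completion order = E, A, F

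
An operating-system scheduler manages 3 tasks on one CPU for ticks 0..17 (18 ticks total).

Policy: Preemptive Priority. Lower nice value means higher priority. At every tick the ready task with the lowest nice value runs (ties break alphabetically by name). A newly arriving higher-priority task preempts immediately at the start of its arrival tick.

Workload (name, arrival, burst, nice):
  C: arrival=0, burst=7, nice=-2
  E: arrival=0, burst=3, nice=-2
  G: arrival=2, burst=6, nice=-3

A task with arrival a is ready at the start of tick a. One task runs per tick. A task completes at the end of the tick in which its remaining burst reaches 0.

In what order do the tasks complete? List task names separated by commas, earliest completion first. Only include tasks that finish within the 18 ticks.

completion order = G, C, E

t=0: ready={C,E} → run C
t=1: ready={C,E} → run C
t=2: ready={C,E,G} → run G
t=3: ready={C,E,G} → run G
t=4: ready={C,E,G} → run G
t=5: ready={C,E,G} → run G
t=6: ready={C,E,G} → run G
t=7: ready={C,E,G} → run G
t=8: ready={C,E} → run C
t=9: ready={C,E} → run C
t=10: ready={C,E} → run C
t=11: ready={C,E} → run C
t=12: ready={C,E} → run C
t=13: ready={E} → run E
t=14: ready={E} → run E
t=15: ready={E} → run E
t=16: (idle)
t=17: (idle)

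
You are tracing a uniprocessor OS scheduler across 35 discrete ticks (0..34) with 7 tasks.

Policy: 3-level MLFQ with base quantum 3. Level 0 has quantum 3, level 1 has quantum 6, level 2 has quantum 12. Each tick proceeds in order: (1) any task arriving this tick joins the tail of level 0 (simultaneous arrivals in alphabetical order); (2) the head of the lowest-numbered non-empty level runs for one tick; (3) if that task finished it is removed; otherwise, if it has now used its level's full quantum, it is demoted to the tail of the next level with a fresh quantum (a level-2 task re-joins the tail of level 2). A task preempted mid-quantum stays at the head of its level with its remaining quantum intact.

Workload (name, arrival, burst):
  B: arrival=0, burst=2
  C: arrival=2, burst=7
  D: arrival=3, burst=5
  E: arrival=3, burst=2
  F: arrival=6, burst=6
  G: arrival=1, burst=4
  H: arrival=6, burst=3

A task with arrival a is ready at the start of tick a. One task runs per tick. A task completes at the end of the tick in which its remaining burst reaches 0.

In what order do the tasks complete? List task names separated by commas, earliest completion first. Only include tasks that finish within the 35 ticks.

t=0: L0/L1/L2 = B/-/- → run B
t=1: L0/L1/L2 = BG/-/- → run B
t=2: L0/L1/L2 = GC/-/- → run G
t=3: L0/L1/L2 = GCDE/-/- → run G
t=4: L0/L1/L2 = GCDE/-/- → run G
t=5: L0/L1/L2 = CDE/G/- → run C
t=6: L0/L1/L2 = CDEFH/G/- → run C
t=7: L0/L1/L2 = CDEFH/G/- → run C
t=8: L0/L1/L2 = DEFH/GC/- → run D
t=9: L0/L1/L2 = DEFH/GC/- → run D
t=10: L0/L1/L2 = DEFH/GC/- → run D
t=11: L0/L1/L2 = EFH/GCD/- → run E
t=12: L0/L1/L2 = EFH/GCD/- → run E
t=13: L0/L1/L2 = FH/GCD/- → run F
t=14: L0/L1/L2 = FH/GCD/- → run F
t=15: L0/L1/L2 = FH/GCD/- → run F
t=16: L0/L1/L2 = H/GCDF/- → run H
t=17: L0/L1/L2 = H/GCDF/- → run H
t=18: L0/L1/L2 = H/GCDF/- → run H
t=19: L0/L1/L2 = -/GCDF/- → run G
t=20: L0/L1/L2 = -/CDF/- → run C
t=21: L0/L1/L2 = -/CDF/- → run C
t=22: L0/L1/L2 = -/CDF/- → run C
t=23: L0/L1/L2 = -/CDF/- → run C
t=24: L0/L1/L2 = -/DF/- → run D
t=25: L0/L1/L2 = -/DF/- → run D
t=26: L0/L1/L2 = -/F/- → run F
t=27: L0/L1/L2 = -/F/- → run F
t=28: L0/L1/L2 = -/F/- → run F
t=29: (idle)
t=30: (idle)
t=31: (idle)
t=32: (idle)
t=33: (idle)
t=34: (idle)

completion order = B, E, H, G, C, D, F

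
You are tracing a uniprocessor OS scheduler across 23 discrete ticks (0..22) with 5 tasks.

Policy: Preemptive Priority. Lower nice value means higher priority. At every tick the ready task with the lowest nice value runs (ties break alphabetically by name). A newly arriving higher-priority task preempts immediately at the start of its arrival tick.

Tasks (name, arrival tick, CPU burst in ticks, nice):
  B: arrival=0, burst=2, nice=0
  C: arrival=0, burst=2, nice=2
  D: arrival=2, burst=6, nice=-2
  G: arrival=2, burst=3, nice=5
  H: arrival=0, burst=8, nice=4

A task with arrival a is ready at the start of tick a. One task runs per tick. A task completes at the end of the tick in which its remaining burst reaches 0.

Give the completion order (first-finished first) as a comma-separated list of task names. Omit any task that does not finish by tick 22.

t=0: ready={B,C,H} → run B
t=1: ready={B,C,H} → run B
t=2: ready={C,D,G,H} → run D
t=3: ready={C,D,G,H} → run D
t=4: ready={C,D,G,H} → run D
t=5: ready={C,D,G,H} → run D
t=6: ready={C,D,G,H} → run D
t=7: ready={C,D,G,H} → run D
t=8: ready={C,G,H} → run C
t=9: ready={C,G,H} → run C
t=10: ready={G,H} → run H
t=11: ready={G,H} → run H
t=12: ready={G,H} → run H
t=13: ready={G,H} → run H
t=14: ready={G,H} → run H
t=15: ready={G,H} → run H
t=16: ready={G,H} → run H
t=17: ready={G,H} → run H
t=18: ready={G} → run G
t=19: ready={G} → run G
t=20: ready={G} → run G
t=21: (idle)
t=22: (idle)

completion order = B, D, C, H, G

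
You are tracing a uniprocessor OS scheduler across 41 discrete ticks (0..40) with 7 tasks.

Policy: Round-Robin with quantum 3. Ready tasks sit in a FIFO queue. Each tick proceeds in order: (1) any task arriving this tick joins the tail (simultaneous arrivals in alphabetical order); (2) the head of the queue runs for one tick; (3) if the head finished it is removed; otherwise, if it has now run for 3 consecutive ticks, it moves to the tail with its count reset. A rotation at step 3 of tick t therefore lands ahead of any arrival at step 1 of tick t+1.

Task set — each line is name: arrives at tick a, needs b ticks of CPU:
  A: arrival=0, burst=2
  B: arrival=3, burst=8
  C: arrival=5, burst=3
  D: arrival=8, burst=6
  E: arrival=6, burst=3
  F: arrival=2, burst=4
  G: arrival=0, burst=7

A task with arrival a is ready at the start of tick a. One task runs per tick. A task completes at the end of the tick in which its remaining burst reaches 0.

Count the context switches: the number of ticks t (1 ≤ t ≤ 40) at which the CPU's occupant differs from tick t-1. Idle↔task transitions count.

t=0: queue=[A,G] q_used=0 → run A
t=1: queue=[A,G] q_used=1 → run A
t=2: queue=[G,F] q_used=0 → run G
t=3: queue=[G,F,B] q_used=1 → run G
t=4: queue=[G,F,B] q_used=2 → run G
t=5: queue=[F,B,G,C] q_used=0 → run F
t=6: queue=[F,B,G,C,E] q_used=1 → run F
t=7: queue=[F,B,G,C,E] q_used=2 → run F
t=8: queue=[B,G,C,E,F,D] q_used=0 → run B
t=9: queue=[B,G,C,E,F,D] q_used=1 → run B
t=10: queue=[B,G,C,E,F,D] q_used=2 → run B
t=11: queue=[G,C,E,F,D,B] q_used=0 → run G
t=12: queue=[G,C,E,F,D,B] q_used=1 → run G
t=13: queue=[G,C,E,F,D,B] q_used=2 → run G
t=14: queue=[C,E,F,D,B,G] q_used=0 → run C
t=15: queue=[C,E,F,D,B,G] q_used=1 → run C
t=16: queue=[C,E,F,D,B,G] q_used=2 → run C
t=17: queue=[E,F,D,B,G] q_used=0 → run E
t=18: queue=[E,F,D,B,G] q_used=1 → run E
t=19: queue=[E,F,D,B,G] q_used=2 → run E
t=20: queue=[F,D,B,G] q_used=0 → run F
t=21: queue=[D,B,G] q_used=0 → run D
t=22: queue=[D,B,G] q_used=1 → run D
t=23: queue=[D,B,G] q_used=2 → run D
t=24: queue=[B,G,D] q_used=0 → run B
t=25: queue=[B,G,D] q_used=1 → run B
t=26: queue=[B,G,D] q_used=2 → run B
t=27: queue=[G,D,B] q_used=0 → run G
t=28: queue=[D,B] q_used=0 → run D
t=29: queue=[D,B] q_used=1 → run D
t=30: queue=[D,B] q_used=2 → run D
t=31: queue=[B] q_used=0 → run B
t=32: queue=[B] q_used=1 → run B
t=33: (idle)
t=34: (idle)
t=35: (idle)
t=36: (idle)
t=37: (idle)
t=38: (idle)
t=39: (idle)
t=40: (idle)

context switches = 13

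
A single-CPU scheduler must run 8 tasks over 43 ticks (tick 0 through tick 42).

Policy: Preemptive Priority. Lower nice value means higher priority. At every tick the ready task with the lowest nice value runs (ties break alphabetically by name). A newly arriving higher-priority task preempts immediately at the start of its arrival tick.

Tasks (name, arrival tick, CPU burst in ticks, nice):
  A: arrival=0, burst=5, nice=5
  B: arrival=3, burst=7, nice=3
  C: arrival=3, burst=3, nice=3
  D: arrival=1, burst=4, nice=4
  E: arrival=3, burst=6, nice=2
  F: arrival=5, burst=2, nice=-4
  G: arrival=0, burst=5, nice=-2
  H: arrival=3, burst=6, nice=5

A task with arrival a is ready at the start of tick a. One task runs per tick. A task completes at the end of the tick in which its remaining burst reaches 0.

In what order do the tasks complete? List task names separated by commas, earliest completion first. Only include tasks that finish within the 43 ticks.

t=0: ready={A,G} → run G
t=1: ready={A,D,G} → run G
t=2: ready={A,D,G} → run G
t=3: ready={A,B,C,D,E,G,H} → run G
t=4: ready={A,B,C,D,E,G,H} → run G
t=5: ready={A,B,C,D,E,F,H} → run F
t=6: ready={A,B,C,D,E,F,H} → run F
t=7: ready={A,B,C,D,E,H} → run E
t=8: ready={A,B,C,D,E,H} → run E
t=9: ready={A,B,C,D,E,H} → run E
t=10: ready={A,B,C,D,E,H} → run E
t=11: ready={A,B,C,D,E,H} → run E
t=12: ready={A,B,C,D,E,H} → run E
t=13: ready={A,B,C,D,H} → run B
t=14: ready={A,B,C,D,H} → run B
t=15: ready={A,B,C,D,H} → run B
t=16: ready={A,B,C,D,H} → run B
t=17: ready={A,B,C,D,H} → run B
t=18: ready={A,B,C,D,H} → run B
t=19: ready={A,B,C,D,H} → run B
t=20: ready={A,C,D,H} → run C
t=21: ready={A,C,D,H} → run C
t=22: ready={A,C,D,H} → run C
t=23: ready={A,D,H} → run D
t=24: ready={A,D,H} → run D
t=25: ready={A,D,H} → run D
t=26: ready={A,D,H} → run D
t=27: ready={A,H} → run A
t=28: ready={A,H} → run A
t=29: ready={A,H} → run A
t=30: ready={A,H} → run A
t=31: ready={A,H} → run A
t=32: ready={H} → run H
t=33: ready={H} → run H
t=34: ready={H} → run H
t=35: ready={H} → run H
t=36: ready={H} → run H
t=37: ready={H} → run H
t=38: (idle)
t=39: (idle)
t=40: (idle)
t=41: (idle)
t=42: (idle)

completion order = G, F, E, B, C, D, A, H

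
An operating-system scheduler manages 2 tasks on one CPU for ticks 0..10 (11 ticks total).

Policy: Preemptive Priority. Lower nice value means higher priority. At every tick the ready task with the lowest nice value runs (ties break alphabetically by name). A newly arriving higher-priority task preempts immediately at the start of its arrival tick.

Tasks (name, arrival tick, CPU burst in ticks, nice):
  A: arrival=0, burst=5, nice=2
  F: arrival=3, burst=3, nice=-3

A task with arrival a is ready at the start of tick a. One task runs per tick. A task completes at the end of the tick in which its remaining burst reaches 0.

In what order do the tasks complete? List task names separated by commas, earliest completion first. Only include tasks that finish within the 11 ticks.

completion order = F, A

t=0: ready={A} → run A
t=1: ready={A} → run A
t=2: ready={A} → run A
t=3: ready={A,F} → run F
t=4: ready={A,F} → run F
t=5: ready={A,F} → run F
t=6: ready={A} → run A
t=7: ready={A} → run A
t=8: (idle)
t=9: (idle)
t=10: (idle)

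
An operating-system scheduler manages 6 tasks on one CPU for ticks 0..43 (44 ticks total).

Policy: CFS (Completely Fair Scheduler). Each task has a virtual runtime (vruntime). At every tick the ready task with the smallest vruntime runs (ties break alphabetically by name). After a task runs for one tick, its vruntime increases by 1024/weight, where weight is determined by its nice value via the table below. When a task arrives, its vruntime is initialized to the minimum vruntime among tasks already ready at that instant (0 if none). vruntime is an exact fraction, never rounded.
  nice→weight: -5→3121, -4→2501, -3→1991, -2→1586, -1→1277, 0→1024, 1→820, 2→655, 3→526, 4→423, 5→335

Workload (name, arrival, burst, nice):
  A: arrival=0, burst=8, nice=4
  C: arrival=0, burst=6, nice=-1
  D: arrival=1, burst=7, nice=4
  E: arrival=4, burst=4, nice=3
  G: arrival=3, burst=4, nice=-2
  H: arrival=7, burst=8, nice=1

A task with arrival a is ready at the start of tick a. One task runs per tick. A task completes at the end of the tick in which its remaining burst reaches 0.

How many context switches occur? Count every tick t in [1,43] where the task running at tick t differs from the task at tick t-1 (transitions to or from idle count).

context switches = 33

t=0: vr[A=0 C=0] → run A
t=1: vr[A=1024/423 C=0 D=0] → run C
t=2: vr[A=1024/423 C=1024/1277 D=0] → run D
t=3: vr[A=1024/423 C=1024/1277 D=1024/423 G=1024/1277] → run C
t=4: vr[A=1024/423 C=2048/1277 D=1024/423 E=1024/1277 G=1024/1277] → run E
t=5: vr[A=1024/423 C=2048/1277 D=1024/423 E=923136/335851 G=1024/1277] → run G
t=6: vr[A=1024/423 C=2048/1277 D=1024/423 E=923136/335851 G=1465856/1012661] → run G
t=7: vr[A=1024/423 C=2048/1277 D=1024/423 E=923136/335851 G=2119680/1012661 H=2048/1277] → run C
t=8: vr[A=1024/423 C=3072/1277 D=1024/423 E=923136/335851 G=2119680/1012661 H=2048/1277] → run H
t=9: vr[A=1024/423 C=3072/1277 D=1024/423 E=923136/335851 G=2119680/1012661 H=746752/261785] → run G
t=10: vr[A=1024/423 C=3072/1277 D=1024/423 E=923136/335851 G=2773504/1012661 H=746752/261785] → run C
t=11: vr[A=1024/423 C=4096/1277 D=1024/423 E=923136/335851 G=2773504/1012661 H=746752/261785] → run A
t=12: vr[A=2048/423 C=4096/1277 D=1024/423 E=923136/335851 G=2773504/1012661 H=746752/261785] → run D
t=13: vr[A=2048/423 C=4096/1277 D=2048/423 E=923136/335851 G=2773504/1012661 H=746752/261785] → run G
t=14: vr[A=2048/423 C=4096/1277 D=2048/423 E=923136/335851 H=746752/261785] → run E
t=15: vr[A=2048/423 C=4096/1277 D=2048/423 E=1576960/335851 H=746752/261785] → run H
t=16: vr[A=2048/423 C=4096/1277 D=2048/423 E=1576960/335851 H=1073664/261785] → run C
t=17: vr[A=2048/423 C=5120/1277 D=2048/423 E=1576960/335851 H=1073664/261785] → run C
t=18: vr[A=2048/423 D=2048/423 E=1576960/335851 H=1073664/261785] → run H
t=19: vr[A=2048/423 D=2048/423 E=1576960/335851 H=1400576/261785] → run E
t=20: vr[A=2048/423 D=2048/423 E=2230784/335851 H=1400576/261785] → run A
t=21: vr[A=1024/141 D=2048/423 E=2230784/335851 H=1400576/261785] → run D
t=22: vr[A=1024/141 D=1024/141 E=2230784/335851 H=1400576/261785] → run H
t=23: vr[A=1024/141 D=1024/141 E=2230784/335851 H=1727488/261785] → run H
t=24: vr[A=1024/141 D=1024/141 E=2230784/335851 H=410880/52357] → run E
t=25: vr[A=1024/141 D=1024/141 H=410880/52357] → run A
t=26: vr[A=4096/423 D=1024/141 H=410880/52357] → run D
t=27: vr[A=4096/423 D=4096/423 H=410880/52357] → run H
t=28: vr[A=4096/423 D=4096/423 H=2381312/261785] → run H
t=29: vr[A=4096/423 D=4096/423 H=2708224/261785] → run A
t=30: vr[A=5120/423 D=4096/423 H=2708224/261785] → run D
t=31: vr[A=5120/423 D=5120/423 H=2708224/261785] → run H
t=32: vr[A=5120/423 D=5120/423] → run A
t=33: vr[A=2048/141 D=5120/423] → run D
t=34: vr[A=2048/141 D=2048/141] → run A
t=35: vr[A=7168/423 D=2048/141] → run D
t=36: vr[A=7168/423] → run A
t=37: (idle)
t=38: (idle)
t=39: (idle)
t=40: (idle)
t=41: (idle)
t=42: (idle)
t=43: (idle)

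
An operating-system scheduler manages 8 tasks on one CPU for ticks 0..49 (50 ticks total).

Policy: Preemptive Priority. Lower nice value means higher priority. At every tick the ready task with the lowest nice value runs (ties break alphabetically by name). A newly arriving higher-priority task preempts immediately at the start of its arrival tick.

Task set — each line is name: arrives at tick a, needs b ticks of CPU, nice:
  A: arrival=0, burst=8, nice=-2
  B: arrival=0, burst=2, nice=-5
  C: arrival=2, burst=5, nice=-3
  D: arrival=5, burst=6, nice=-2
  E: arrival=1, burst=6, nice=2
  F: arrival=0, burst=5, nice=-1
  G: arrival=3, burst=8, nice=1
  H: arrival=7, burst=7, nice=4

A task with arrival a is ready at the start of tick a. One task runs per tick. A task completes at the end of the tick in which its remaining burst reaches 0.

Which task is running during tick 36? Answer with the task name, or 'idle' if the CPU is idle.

running at tick 36 = E

t=0: ready={A,B,F} → run B
t=1: ready={A,B,E,F} → run B
t=2: ready={A,C,E,F} → run C
t=3: ready={A,C,E,F,G} → run C
t=4: ready={A,C,E,F,G} → run C
t=5: ready={A,C,D,E,F,G} → run C
t=6: ready={A,C,D,E,F,G} → run C
t=7: ready={A,D,E,F,G,H} → run A
t=8: ready={A,D,E,F,G,H} → run A
t=9: ready={A,D,E,F,G,H} → run A
t=10: ready={A,D,E,F,G,H} → run A
t=11: ready={A,D,E,F,G,H} → run A
t=12: ready={A,D,E,F,G,H} → run A
t=13: ready={A,D,E,F,G,H} → run A
t=14: ready={A,D,E,F,G,H} → run A
t=15: ready={D,E,F,G,H} → run D
t=16: ready={D,E,F,G,H} → run D
t=17: ready={D,E,F,G,H} → run D
t=18: ready={D,E,F,G,H} → run D
t=19: ready={D,E,F,G,H} → run D
t=20: ready={D,E,F,G,H} → run D
t=21: ready={E,F,G,H} → run F
t=22: ready={E,F,G,H} → run F
t=23: ready={E,F,G,H} → run F
t=24: ready={E,F,G,H} → run F
t=25: ready={E,F,G,H} → run F
t=26: ready={E,G,H} → run G
t=27: ready={E,G,H} → run G
t=28: ready={E,G,H} → run G
t=29: ready={E,G,H} → run G
t=30: ready={E,G,H} → run G
t=31: ready={E,G,H} → run G
t=32: ready={E,G,H} → run G
t=33: ready={E,G,H} → run G
t=34: ready={E,H} → run E
t=35: ready={E,H} → run E
t=36: ready={E,H} → run E
t=37: ready={E,H} → run E
t=38: ready={E,H} → run E
t=39: ready={E,H} → run E
t=40: ready={H} → run H
t=41: ready={H} → run H
t=42: ready={H} → run H
t=43: ready={H} → run H
t=44: ready={H} → run H
t=45: ready={H} → run H
t=46: ready={H} → run H
t=47: (idle)
t=48: (idle)
t=49: (idle)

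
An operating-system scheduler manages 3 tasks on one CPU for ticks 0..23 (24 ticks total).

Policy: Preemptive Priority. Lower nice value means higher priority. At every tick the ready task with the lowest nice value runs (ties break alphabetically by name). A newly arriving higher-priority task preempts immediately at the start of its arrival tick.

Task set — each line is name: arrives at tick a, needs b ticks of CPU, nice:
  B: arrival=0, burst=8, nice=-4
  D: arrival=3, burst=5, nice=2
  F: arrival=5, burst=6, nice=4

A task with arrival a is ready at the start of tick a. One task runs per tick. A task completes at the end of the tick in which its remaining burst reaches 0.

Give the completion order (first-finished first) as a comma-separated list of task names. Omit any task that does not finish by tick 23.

t=0: ready={B} → run B
t=1: ready={B} → run B
t=2: ready={B} → run B
t=3: ready={B,D} → run B
t=4: ready={B,D} → run B
t=5: ready={B,D,F} → run B
t=6: ready={B,D,F} → run B
t=7: ready={B,D,F} → run B
t=8: ready={D,F} → run D
t=9: ready={D,F} → run D
t=10: ready={D,F} → run D
t=11: ready={D,F} → run D
t=12: ready={D,F} → run D
t=13: ready={F} → run F
t=14: ready={F} → run F
t=15: ready={F} → run F
t=16: ready={F} → run F
t=17: ready={F} → run F
t=18: ready={F} → run F
t=19: (idle)
t=20: (idle)
t=21: (idle)
t=22: (idle)
t=23: (idle)

completion order = B, D, F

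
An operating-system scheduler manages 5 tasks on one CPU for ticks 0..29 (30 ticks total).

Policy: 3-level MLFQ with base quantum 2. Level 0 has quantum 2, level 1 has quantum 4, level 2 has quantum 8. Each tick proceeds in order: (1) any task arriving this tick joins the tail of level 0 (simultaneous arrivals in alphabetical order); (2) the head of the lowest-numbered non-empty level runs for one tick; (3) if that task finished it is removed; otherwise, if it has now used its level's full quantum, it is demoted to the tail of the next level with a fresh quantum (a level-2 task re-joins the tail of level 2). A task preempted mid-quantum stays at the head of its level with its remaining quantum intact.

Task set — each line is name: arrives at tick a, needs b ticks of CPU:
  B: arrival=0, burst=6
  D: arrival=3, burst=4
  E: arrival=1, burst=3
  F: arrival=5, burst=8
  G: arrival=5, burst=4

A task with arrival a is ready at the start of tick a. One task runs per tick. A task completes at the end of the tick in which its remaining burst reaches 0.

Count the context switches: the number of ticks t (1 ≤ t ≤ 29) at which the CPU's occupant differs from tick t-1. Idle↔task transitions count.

context switches = 11

t=0: L0/L1/L2 = B/-/- → run B
t=1: L0/L1/L2 = BE/-/- → run B
t=2: L0/L1/L2 = E/B/- → run E
t=3: L0/L1/L2 = ED/B/- → run E
t=4: L0/L1/L2 = D/BE/- → run D
t=5: L0/L1/L2 = DFG/BE/- → run D
t=6: L0/L1/L2 = FG/BED/- → run F
t=7: L0/L1/L2 = FG/BED/- → run F
t=8: L0/L1/L2 = G/BEDF/- → run G
t=9: L0/L1/L2 = G/BEDF/- → run G
t=10: L0/L1/L2 = -/BEDFG/- → run B
t=11: L0/L1/L2 = -/BEDFG/- → run B
t=12: L0/L1/L2 = -/BEDFG/- → run B
t=13: L0/L1/L2 = -/BEDFG/- → run B
t=14: L0/L1/L2 = -/EDFG/- → run E
t=15: L0/L1/L2 = -/DFG/- → run D
t=16: L0/L1/L2 = -/DFG/- → run D
t=17: L0/L1/L2 = -/FG/- → run F
t=18: L0/L1/L2 = -/FG/- → run F
t=19: L0/L1/L2 = -/FG/- → run F
t=20: L0/L1/L2 = -/FG/- → run F
t=21: L0/L1/L2 = -/G/F → run G
t=22: L0/L1/L2 = -/G/F → run G
t=23: L0/L1/L2 = -/-/F → run F
t=24: L0/L1/L2 = -/-/F → run F
t=25: (idle)
t=26: (idle)
t=27: (idle)
t=28: (idle)
t=29: (idle)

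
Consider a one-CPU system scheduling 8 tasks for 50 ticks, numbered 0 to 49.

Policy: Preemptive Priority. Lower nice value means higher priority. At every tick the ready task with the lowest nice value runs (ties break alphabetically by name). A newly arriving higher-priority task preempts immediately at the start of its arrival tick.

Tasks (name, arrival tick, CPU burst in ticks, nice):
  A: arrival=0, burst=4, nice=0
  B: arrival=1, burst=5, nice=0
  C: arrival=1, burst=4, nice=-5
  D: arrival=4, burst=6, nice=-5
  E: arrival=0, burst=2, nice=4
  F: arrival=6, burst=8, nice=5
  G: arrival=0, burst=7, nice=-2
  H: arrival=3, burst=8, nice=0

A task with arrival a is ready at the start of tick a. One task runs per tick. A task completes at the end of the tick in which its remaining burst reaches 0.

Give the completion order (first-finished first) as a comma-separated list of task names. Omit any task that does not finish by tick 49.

t=0: ready={A,E,G} → run G
t=1: ready={A,B,C,E,G} → run C
t=2: ready={A,B,C,E,G} → run C
t=3: ready={A,B,C,E,G,H} → run C
t=4: ready={A,B,C,D,E,G,H} → run C
t=5: ready={A,B,D,E,G,H} → run D
t=6: ready={A,B,D,E,F,G,H} → run D
t=7: ready={A,B,D,E,F,G,H} → run D
t=8: ready={A,B,D,E,F,G,H} → run D
t=9: ready={A,B,D,E,F,G,H} → run D
t=10: ready={A,B,D,E,F,G,H} → run D
t=11: ready={A,B,E,F,G,H} → run G
t=12: ready={A,B,E,F,G,H} → run G
t=13: ready={A,B,E,F,G,H} → run G
t=14: ready={A,B,E,F,G,H} → run G
t=15: ready={A,B,E,F,G,H} → run G
t=16: ready={A,B,E,F,G,H} → run G
t=17: ready={A,B,E,F,H} → run A
t=18: ready={A,B,E,F,H} → run A
t=19: ready={A,B,E,F,H} → run A
t=20: ready={A,B,E,F,H} → run A
t=21: ready={B,E,F,H} → run B
t=22: ready={B,E,F,H} → run B
t=23: ready={B,E,F,H} → run B
t=24: ready={B,E,F,H} → run B
t=25: ready={B,E,F,H} → run B
t=26: ready={E,F,H} → run H
t=27: ready={E,F,H} → run H
t=28: ready={E,F,H} → run H
t=29: ready={E,F,H} → run H
t=30: ready={E,F,H} → run H
t=31: ready={E,F,H} → run H
t=32: ready={E,F,H} → run H
t=33: ready={E,F,H} → run H
t=34: ready={E,F} → run E
t=35: ready={E,F} → run E
t=36: ready={F} → run F
t=37: ready={F} → run F
t=38: ready={F} → run F
t=39: ready={F} → run F
t=40: ready={F} → run F
t=41: ready={F} → run F
t=42: ready={F} → run F
t=43: ready={F} → run F
t=44: (idle)
t=45: (idle)
t=46: (idle)
t=47: (idle)
t=48: (idle)
t=49: (idle)

completion order = C, D, G, A, B, H, E, F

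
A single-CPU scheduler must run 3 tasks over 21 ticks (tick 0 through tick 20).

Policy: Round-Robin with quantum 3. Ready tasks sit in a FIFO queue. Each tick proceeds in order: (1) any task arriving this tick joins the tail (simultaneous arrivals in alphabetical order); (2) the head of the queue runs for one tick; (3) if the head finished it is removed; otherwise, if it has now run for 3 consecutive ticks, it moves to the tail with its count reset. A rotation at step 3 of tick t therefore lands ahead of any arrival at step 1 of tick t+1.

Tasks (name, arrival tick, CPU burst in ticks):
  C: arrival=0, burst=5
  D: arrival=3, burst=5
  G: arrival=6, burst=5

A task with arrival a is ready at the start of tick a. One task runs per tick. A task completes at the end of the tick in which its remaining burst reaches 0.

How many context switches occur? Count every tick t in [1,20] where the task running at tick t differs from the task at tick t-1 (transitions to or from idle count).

context switches = 5

t=0: queue=[C] q_used=0 → run C
t=1: queue=[C] q_used=1 → run C
t=2: queue=[C] q_used=2 → run C
t=3: queue=[C,D] q_used=0 → run C
t=4: queue=[C,D] q_used=1 → run C
t=5: queue=[D] q_used=0 → run D
t=6: queue=[D,G] q_used=1 → run D
t=7: queue=[D,G] q_used=2 → run D
t=8: queue=[G,D] q_used=0 → run G
t=9: queue=[G,D] q_used=1 → run G
t=10: queue=[G,D] q_used=2 → run G
t=11: queue=[D,G] q_used=0 → run D
t=12: queue=[D,G] q_used=1 → run D
t=13: queue=[G] q_used=0 → run G
t=14: queue=[G] q_used=1 → run G
t=15: (idle)
t=16: (idle)
t=17: (idle)
t=18: (idle)
t=19: (idle)
t=20: (idle)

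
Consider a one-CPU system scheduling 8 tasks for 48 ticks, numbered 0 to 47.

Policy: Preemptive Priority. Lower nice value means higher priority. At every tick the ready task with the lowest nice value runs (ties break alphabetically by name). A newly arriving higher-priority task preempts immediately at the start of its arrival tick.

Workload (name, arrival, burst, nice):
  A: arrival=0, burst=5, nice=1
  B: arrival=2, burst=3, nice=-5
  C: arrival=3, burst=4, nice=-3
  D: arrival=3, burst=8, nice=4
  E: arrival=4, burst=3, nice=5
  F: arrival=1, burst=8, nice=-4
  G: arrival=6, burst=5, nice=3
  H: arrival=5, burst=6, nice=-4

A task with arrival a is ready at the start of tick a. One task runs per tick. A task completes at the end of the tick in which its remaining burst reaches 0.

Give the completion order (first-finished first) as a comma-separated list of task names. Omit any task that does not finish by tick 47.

completion order = B, F, H, C, A, G, D, E

t=0: ready={A} → run A
t=1: ready={A,F} → run F
t=2: ready={A,B,F} → run B
t=3: ready={A,B,C,D,F} → run B
t=4: ready={A,B,C,D,E,F} → run B
t=5: ready={A,C,D,E,F,H} → run F
t=6: ready={A,C,D,E,F,G,H} → run F
t=7: ready={A,C,D,E,F,G,H} → run F
t=8: ready={A,C,D,E,F,G,H} → run F
t=9: ready={A,C,D,E,F,G,H} → run F
t=10: ready={A,C,D,E,F,G,H} → run F
t=11: ready={A,C,D,E,F,G,H} → run F
t=12: ready={A,C,D,E,G,H} → run H
t=13: ready={A,C,D,E,G,H} → run H
t=14: ready={A,C,D,E,G,H} → run H
t=15: ready={A,C,D,E,G,H} → run H
t=16: ready={A,C,D,E,G,H} → run H
t=17: ready={A,C,D,E,G,H} → run H
t=18: ready={A,C,D,E,G} → run C
t=19: ready={A,C,D,E,G} → run C
t=20: ready={A,C,D,E,G} → run C
t=21: ready={A,C,D,E,G} → run C
t=22: ready={A,D,E,G} → run A
t=23: ready={A,D,E,G} → run A
t=24: ready={A,D,E,G} → run A
t=25: ready={A,D,E,G} → run A
t=26: ready={D,E,G} → run G
t=27: ready={D,E,G} → run G
t=28: ready={D,E,G} → run G
t=29: ready={D,E,G} → run G
t=30: ready={D,E,G} → run G
t=31: ready={D,E} → run D
t=32: ready={D,E} → run D
t=33: ready={D,E} → run D
t=34: ready={D,E} → run D
t=35: ready={D,E} → run D
t=36: ready={D,E} → run D
t=37: ready={D,E} → run D
t=38: ready={D,E} → run D
t=39: ready={E} → run E
t=40: ready={E} → run E
t=41: ready={E} → run E
t=42: (idle)
t=43: (idle)
t=44: (idle)
t=45: (idle)
t=46: (idle)
t=47: (idle)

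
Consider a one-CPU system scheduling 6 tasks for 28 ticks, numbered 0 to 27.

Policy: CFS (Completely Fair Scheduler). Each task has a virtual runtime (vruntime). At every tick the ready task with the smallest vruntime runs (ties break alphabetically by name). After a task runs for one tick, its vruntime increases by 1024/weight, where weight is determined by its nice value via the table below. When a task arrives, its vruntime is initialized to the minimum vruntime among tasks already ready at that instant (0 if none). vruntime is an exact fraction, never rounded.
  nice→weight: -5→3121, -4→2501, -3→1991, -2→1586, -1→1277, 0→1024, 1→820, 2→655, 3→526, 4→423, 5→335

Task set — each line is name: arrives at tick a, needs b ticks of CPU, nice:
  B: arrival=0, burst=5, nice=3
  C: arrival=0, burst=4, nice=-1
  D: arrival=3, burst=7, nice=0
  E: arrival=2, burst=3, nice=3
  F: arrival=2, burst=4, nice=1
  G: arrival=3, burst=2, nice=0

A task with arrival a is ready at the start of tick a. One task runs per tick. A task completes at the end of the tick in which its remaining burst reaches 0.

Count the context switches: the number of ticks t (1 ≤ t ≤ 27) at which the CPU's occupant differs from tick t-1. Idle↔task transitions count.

t=0: vr[B=0 C=0] → run B
t=1: vr[B=512/263 C=0] → run C
t=2: vr[B=512/263 C=1024/1277 E=1024/1277 F=1024/1277] → run C
t=3: vr[B=512/263 C=2048/1277 D=1024/1277 E=1024/1277 F=1024/1277 G=1024/1277] → run D
t=4: vr[B=512/263 C=2048/1277 D=2301/1277 E=1024/1277 F=1024/1277 G=1024/1277] → run E
t=5: vr[B=512/263 C=2048/1277 D=2301/1277 E=923136/335851 F=1024/1277 G=1024/1277] → run F
t=6: vr[B=512/263 C=2048/1277 D=2301/1277 E=923136/335851 F=536832/261785 G=1024/1277] → run G
t=7: vr[B=512/263 C=2048/1277 D=2301/1277 E=923136/335851 F=536832/261785 G=2301/1277] → run C
t=8: vr[B=512/263 C=3072/1277 D=2301/1277 E=923136/335851 F=536832/261785 G=2301/1277] → run D
t=9: vr[B=512/263 C=3072/1277 D=3578/1277 E=923136/335851 F=536832/261785 G=2301/1277] → run G
t=10: vr[B=512/263 C=3072/1277 D=3578/1277 E=923136/335851 F=536832/261785] → run B
t=11: vr[B=1024/263 C=3072/1277 D=3578/1277 E=923136/335851 F=536832/261785] → run F
t=12: vr[B=1024/263 C=3072/1277 D=3578/1277 E=923136/335851 F=863744/261785] → run C
t=13: vr[B=1024/263 D=3578/1277 E=923136/335851 F=863744/261785] → run E
t=14: vr[B=1024/263 D=3578/1277 E=1576960/335851 F=863744/261785] → run D
t=15: vr[B=1024/263 D=4855/1277 E=1576960/335851 F=863744/261785] → run F
t=16: vr[B=1024/263 D=4855/1277 E=1576960/335851 F=1190656/261785] → run D
t=17: vr[B=1024/263 D=6132/1277 E=1576960/335851 F=1190656/261785] → run B
t=18: vr[B=1536/263 D=6132/1277 E=1576960/335851 F=1190656/261785] → run F
t=19: vr[B=1536/263 D=6132/1277 E=1576960/335851] → run E
t=20: vr[B=1536/263 D=6132/1277] → run D
t=21: vr[B=1536/263 D=7409/1277] → run D
t=22: vr[B=1536/263 D=8686/1277] → run B
t=23: vr[B=2048/263 D=8686/1277] → run D
t=24: vr[B=2048/263] → run B
t=25: (idle)
t=26: (idle)
t=27: (idle)

context switches = 23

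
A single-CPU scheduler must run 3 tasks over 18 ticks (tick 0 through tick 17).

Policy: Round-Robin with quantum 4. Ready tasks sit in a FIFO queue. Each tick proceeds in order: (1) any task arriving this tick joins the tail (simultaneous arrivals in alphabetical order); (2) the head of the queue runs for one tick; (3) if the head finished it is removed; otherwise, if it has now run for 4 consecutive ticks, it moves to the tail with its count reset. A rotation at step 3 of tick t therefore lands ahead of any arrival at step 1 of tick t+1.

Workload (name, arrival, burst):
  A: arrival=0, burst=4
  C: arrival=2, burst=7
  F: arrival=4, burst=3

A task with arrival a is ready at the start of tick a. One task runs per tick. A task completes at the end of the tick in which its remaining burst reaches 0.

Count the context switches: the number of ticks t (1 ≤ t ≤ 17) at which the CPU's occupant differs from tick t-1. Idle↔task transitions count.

context switches = 4

t=0: queue=[A] q_used=0 → run A
t=1: queue=[A] q_used=1 → run A
t=2: queue=[A,C] q_used=2 → run A
t=3: queue=[A,C] q_used=3 → run A
t=4: queue=[C,F] q_used=0 → run C
t=5: queue=[C,F] q_used=1 → run C
t=6: queue=[C,F] q_used=2 → run C
t=7: queue=[C,F] q_used=3 → run C
t=8: queue=[F,C] q_used=0 → run F
t=9: queue=[F,C] q_used=1 → run F
t=10: queue=[F,C] q_used=2 → run F
t=11: queue=[C] q_used=0 → run C
t=12: queue=[C] q_used=1 → run C
t=13: queue=[C] q_used=2 → run C
t=14: (idle)
t=15: (idle)
t=16: (idle)
t=17: (idle)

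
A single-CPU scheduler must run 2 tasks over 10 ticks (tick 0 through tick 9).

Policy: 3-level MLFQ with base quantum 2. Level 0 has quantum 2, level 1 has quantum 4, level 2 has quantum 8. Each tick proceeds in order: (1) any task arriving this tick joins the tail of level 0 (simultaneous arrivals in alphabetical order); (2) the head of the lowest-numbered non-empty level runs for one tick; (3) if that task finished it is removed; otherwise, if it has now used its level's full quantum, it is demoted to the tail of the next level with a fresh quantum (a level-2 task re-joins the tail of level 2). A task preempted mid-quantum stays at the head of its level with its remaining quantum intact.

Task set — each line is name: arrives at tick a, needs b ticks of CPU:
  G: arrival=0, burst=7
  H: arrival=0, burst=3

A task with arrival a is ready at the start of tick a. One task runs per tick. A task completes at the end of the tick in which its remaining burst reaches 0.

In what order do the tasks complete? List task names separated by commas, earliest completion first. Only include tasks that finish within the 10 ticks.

t=0: L0/L1/L2 = GH/-/- → run G
t=1: L0/L1/L2 = GH/-/- → run G
t=2: L0/L1/L2 = H/G/- → run H
t=3: L0/L1/L2 = H/G/- → run H
t=4: L0/L1/L2 = -/GH/- → run G
t=5: L0/L1/L2 = -/GH/- → run G
t=6: L0/L1/L2 = -/GH/- → run G
t=7: L0/L1/L2 = -/GH/- → run G
t=8: L0/L1/L2 = -/H/G → run H
t=9: L0/L1/L2 = -/-/G → run G

completion order = H, G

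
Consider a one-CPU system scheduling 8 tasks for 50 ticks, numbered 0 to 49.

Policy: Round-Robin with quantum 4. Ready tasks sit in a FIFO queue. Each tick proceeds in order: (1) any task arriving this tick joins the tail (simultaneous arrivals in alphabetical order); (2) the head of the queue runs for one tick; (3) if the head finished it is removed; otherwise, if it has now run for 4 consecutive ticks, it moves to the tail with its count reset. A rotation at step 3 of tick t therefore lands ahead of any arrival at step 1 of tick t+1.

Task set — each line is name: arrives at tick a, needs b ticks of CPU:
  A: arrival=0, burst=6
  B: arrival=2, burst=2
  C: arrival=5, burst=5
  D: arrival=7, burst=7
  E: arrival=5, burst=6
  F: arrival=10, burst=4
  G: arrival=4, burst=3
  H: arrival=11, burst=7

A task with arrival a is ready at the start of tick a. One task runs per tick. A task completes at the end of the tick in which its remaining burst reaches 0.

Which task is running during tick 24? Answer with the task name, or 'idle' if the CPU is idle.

running at tick 24 = F

t=0: queue=[A] q_used=0 → run A
t=1: queue=[A] q_used=1 → run A
t=2: queue=[A,B] q_used=2 → run A
t=3: queue=[A,B] q_used=3 → run A
t=4: queue=[B,A,G] q_used=0 → run B
t=5: queue=[B,A,G,C,E] q_used=1 → run B
t=6: queue=[A,G,C,E] q_used=0 → run A
t=7: queue=[A,G,C,E,D] q_used=1 → run A
t=8: queue=[G,C,E,D] q_used=0 → run G
t=9: queue=[G,C,E,D] q_used=1 → run G
t=10: queue=[G,C,E,D,F] q_used=2 → run G
t=11: queue=[C,E,D,F,H] q_used=0 → run C
t=12: queue=[C,E,D,F,H] q_used=1 → run C
t=13: queue=[C,E,D,F,H] q_used=2 → run C
t=14: queue=[C,E,D,F,H] q_used=3 → run C
t=15: queue=[E,D,F,H,C] q_used=0 → run E
t=16: queue=[E,D,F,H,C] q_used=1 → run E
t=17: queue=[E,D,F,H,C] q_used=2 → run E
t=18: queue=[E,D,F,H,C] q_used=3 → run E
t=19: queue=[D,F,H,C,E] q_used=0 → run D
t=20: queue=[D,F,H,C,E] q_used=1 → run D
t=21: queue=[D,F,H,C,E] q_used=2 → run D
t=22: queue=[D,F,H,C,E] q_used=3 → run D
t=23: queue=[F,H,C,E,D] q_used=0 → run F
t=24: queue=[F,H,C,E,D] q_used=1 → run F
t=25: queue=[F,H,C,E,D] q_used=2 → run F
t=26: queue=[F,H,C,E,D] q_used=3 → run F
t=27: queue=[H,C,E,D] q_used=0 → run H
t=28: queue=[H,C,E,D] q_used=1 → run H
t=29: queue=[H,C,E,D] q_used=2 → run H
t=30: queue=[H,C,E,D] q_used=3 → run H
t=31: queue=[C,E,D,H] q_used=0 → run C
t=32: queue=[E,D,H] q_used=0 → run E
t=33: queue=[E,D,H] q_used=1 → run E
t=34: queue=[D,H] q_used=0 → run D
t=35: queue=[D,H] q_used=1 → run D
t=36: queue=[D,H] q_used=2 → run D
t=37: queue=[H] q_used=0 → run H
t=38: queue=[H] q_used=1 → run H
t=39: queue=[H] q_used=2 → run H
t=40: (idle)
t=41: (idle)
t=42: (idle)
t=43: (idle)
t=44: (idle)
t=45: (idle)
t=46: (idle)
t=47: (idle)
t=48: (idle)
t=49: (idle)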